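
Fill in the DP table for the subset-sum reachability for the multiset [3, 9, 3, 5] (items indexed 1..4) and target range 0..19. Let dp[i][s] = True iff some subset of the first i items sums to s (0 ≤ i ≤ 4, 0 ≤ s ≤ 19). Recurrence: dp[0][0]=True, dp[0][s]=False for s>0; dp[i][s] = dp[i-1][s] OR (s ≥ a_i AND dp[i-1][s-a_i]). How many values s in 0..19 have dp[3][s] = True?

6

i\s   0   1   2   3   4   5   6   7   8   9  10  11  12  13  14  15  16  17  18  19
  0   T   F   F   F   F   F   F   F   F   F   F   F   F   F   F   F   F   F   F   F
  1   T   F   F   T   F   F   F   F   F   F   F   F   F   F   F   F   F   F   F   F
  2   T   F   F   T   F   F   F   F   F   T   F   F   T   F   F   F   F   F   F   F
  3   T   F   F   T   F   F   T   F   F   T   F   F   T   F   F   T   F   F   F   F
  4   T   F   F   T   F   T   T   F   T   T   F   T   T   F   T   T   F   T   F   F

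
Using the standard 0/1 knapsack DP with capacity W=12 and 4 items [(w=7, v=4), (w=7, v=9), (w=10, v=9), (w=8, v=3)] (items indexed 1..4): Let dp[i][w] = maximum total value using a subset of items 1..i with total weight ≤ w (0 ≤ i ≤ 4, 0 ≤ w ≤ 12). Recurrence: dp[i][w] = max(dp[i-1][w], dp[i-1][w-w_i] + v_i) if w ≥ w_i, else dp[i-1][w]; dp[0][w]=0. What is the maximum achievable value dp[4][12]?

9

i\w   0   1   2   3   4   5   6   7   8   9  10  11  12
  0   0   0   0   0   0   0   0   0   0   0   0   0   0
  1   0   0   0   0   0   0   0   4   4   4   4   4   4
  2   0   0   0   0   0   0   0   9   9   9   9   9   9
  3   0   0   0   0   0   0   0   9   9   9   9   9   9
  4   0   0   0   0   0   0   0   9   9   9   9   9   9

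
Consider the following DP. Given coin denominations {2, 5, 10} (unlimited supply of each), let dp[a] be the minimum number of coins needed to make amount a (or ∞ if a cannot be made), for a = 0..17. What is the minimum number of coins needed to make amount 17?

 a  0  1  2  3  4  5  6  7  8  9 10 11 12 13 14 15 16 17
dp  0  -  1  -  2  1  3  2  4  3  1  4  2  5  3  2  4  3
(- denotes ∞ / unreachable)

3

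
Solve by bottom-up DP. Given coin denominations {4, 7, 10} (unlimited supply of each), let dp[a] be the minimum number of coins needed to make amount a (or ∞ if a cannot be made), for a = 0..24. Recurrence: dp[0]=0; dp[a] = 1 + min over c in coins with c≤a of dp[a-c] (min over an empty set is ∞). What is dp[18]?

 a  0  1  2  3  4  5  6  7  8  9 10 11 12 13 14 15 16 17 18 19 20 21 22 23 24
dp  0  -  -  -  1  -  -  1  2  -  1  2  3  -  2  3  4  2  3  4  2  3  4  5  3
(- denotes ∞ / unreachable)

3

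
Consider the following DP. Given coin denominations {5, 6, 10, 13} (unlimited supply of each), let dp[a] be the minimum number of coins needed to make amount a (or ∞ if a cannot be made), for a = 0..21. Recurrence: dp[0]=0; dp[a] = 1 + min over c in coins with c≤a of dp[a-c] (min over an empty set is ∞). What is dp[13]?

1

 a  0  1  2  3  4  5  6  7  8  9 10 11 12 13 14 15 16 17 18 19 20 21
dp  0  -  -  -  -  1  1  -  -  -  1  2  2  1  -  2  2  3  2  2  2  3
(- denotes ∞ / unreachable)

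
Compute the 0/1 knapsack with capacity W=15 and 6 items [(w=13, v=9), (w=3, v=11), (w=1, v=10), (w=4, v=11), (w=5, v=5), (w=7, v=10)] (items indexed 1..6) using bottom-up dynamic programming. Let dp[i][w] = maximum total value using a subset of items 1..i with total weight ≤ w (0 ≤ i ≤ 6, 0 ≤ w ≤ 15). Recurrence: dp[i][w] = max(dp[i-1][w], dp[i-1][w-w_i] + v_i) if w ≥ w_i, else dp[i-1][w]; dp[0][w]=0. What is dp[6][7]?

i\w   0   1   2   3   4   5   6   7   8   9  10  11  12  13  14  15
  0   0   0   0   0   0   0   0   0   0   0   0   0   0   0   0   0
  1   0   0   0   0   0   0   0   0   0   0   0   0   0   9   9   9
  2   0   0   0  11  11  11  11  11  11  11  11  11  11  11  11  11
  3   0  10  10  11  21  21  21  21  21  21  21  21  21  21  21  21
  4   0  10  10  11  21  21  21  22  32  32  32  32  32  32  32  32
  5   0  10  10  11  21  21  21  22  32  32  32  32  32  37  37  37
  6   0  10  10  11  21  21  21  22  32  32  32  32  32  37  37  42

22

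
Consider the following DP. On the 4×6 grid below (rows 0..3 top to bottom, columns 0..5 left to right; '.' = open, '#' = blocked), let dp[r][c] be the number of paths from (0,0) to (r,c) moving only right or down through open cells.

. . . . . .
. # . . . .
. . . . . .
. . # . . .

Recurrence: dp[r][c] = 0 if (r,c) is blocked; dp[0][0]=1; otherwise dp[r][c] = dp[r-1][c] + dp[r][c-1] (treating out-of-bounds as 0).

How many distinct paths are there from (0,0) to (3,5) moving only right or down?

r\c   0   1   2   3   4   5
  0   1   1   1   1   1   1
  1   1   0   1   2   3   4
  2   1   1   2   4   7  11
  3   1   2   0   4  11  22

22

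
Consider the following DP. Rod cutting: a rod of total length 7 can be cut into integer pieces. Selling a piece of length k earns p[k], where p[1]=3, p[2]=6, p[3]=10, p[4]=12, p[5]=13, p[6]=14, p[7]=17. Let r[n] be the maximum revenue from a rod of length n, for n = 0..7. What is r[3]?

   n    0    1    2    3    4    5    6    7
r[n]    0    3    6   10   13   16   20   23

10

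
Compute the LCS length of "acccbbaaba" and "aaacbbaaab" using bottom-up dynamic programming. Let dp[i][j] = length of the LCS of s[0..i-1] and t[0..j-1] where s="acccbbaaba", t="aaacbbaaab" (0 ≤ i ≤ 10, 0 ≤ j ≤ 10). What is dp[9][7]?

   ''  a  a  a  c  b  b  a  a  a  b
''  0  0  0  0  0  0  0  0  0  0  0
 a  0  1  1  1  1  1  1  1  1  1  1
 c  0  1  1  1  2  2  2  2  2  2  2
 c  0  1  1  1  2  2  2  2  2  2  2
 c  0  1  1  1  2  2  2  2  2  2  2
 b  0  1  1  1  2  3  3  3  3  3  3
 b  0  1  1  1  2  3  4  4  4  4  4
 a  0  1  2  2  2  3  4  5  5  5  5
 a  0  1  2  3  3  3  4  5  6  6  6
 b  0  1  2  3  3  4  4  5  6  6  7
 a  0  1  2  3  3  4  4  5  6  7  7

5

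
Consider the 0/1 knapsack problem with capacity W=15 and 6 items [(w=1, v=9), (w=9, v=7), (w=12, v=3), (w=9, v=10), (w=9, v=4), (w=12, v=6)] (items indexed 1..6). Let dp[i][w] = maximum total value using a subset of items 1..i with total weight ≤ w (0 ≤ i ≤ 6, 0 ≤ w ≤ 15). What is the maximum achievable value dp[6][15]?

19

i\w   0   1   2   3   4   5   6   7   8   9  10  11  12  13  14  15
  0   0   0   0   0   0   0   0   0   0   0   0   0   0   0   0   0
  1   0   9   9   9   9   9   9   9   9   9   9   9   9   9   9   9
  2   0   9   9   9   9   9   9   9   9   9  16  16  16  16  16  16
  3   0   9   9   9   9   9   9   9   9   9  16  16  16  16  16  16
  4   0   9   9   9   9   9   9   9   9  10  19  19  19  19  19  19
  5   0   9   9   9   9   9   9   9   9  10  19  19  19  19  19  19
  6   0   9   9   9   9   9   9   9   9  10  19  19  19  19  19  19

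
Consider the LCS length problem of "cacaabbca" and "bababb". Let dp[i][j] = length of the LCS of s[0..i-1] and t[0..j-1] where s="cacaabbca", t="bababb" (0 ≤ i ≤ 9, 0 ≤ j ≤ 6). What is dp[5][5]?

2

   ''  b  a  b  a  b  b
''  0  0  0  0  0  0  0
 c  0  0  0  0  0  0  0
 a  0  0  1  1  1  1  1
 c  0  0  1  1  1  1  1
 a  0  0  1  1  2  2  2
 a  0  0  1  1  2  2  2
 b  0  1  1  2  2  3  3
 b  0  1  1  2  2  3  4
 c  0  1  1  2  2  3  4
 a  0  1  2  2  3  3  4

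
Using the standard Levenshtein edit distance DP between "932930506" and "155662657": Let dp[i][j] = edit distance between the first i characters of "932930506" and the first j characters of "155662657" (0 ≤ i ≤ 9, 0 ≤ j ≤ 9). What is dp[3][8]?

7

   ''  1  5  5  6  6  2  6  5  7
''  0  1  2  3  4  5  6  7  8  9
 9  1  1  2  3  4  5  6  7  8  9
 3  2  2  2  3  4  5  6  7  8  9
 2  3  3  3  3  4  5  5  6  7  8
 9  4  4  4  4  4  5  6  6  7  8
 3  5  5  5  5  5  5  6  7  7  8
 0  6  6  6  6  6  6  6  7  8  8
 5  7  7  6  6  7  7  7  7  7  8
 0  8  8  7  7  7  8  8  8  8  8
 6  9  9  8  8  7  7  8  8  9  9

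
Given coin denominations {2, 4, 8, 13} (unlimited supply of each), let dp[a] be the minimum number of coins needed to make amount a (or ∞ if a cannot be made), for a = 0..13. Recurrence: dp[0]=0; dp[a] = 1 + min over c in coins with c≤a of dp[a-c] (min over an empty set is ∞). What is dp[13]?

1

 a  0  1  2  3  4  5  6  7  8  9 10 11 12 13
dp  0  -  1  -  1  -  2  -  1  -  2  -  2  1
(- denotes ∞ / unreachable)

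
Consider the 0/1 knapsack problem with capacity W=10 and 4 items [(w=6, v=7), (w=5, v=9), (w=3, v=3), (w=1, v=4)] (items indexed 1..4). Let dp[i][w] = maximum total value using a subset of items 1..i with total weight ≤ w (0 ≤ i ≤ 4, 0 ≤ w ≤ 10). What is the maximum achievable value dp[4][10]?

i\w   0   1   2   3   4   5   6   7   8   9  10
  0   0   0   0   0   0   0   0   0   0   0   0
  1   0   0   0   0   0   0   7   7   7   7   7
  2   0   0   0   0   0   9   9   9   9   9   9
  3   0   0   0   3   3   9   9   9  12  12  12
  4   0   4   4   4   7   9  13  13  13  16  16

16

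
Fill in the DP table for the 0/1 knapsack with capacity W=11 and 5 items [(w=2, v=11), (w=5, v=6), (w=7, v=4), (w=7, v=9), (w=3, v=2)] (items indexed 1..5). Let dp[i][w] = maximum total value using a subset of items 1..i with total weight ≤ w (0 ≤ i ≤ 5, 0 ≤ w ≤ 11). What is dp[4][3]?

11

i\w   0   1   2   3   4   5   6   7   8   9  10  11
  0   0   0   0   0   0   0   0   0   0   0   0   0
  1   0   0  11  11  11  11  11  11  11  11  11  11
  2   0   0  11  11  11  11  11  17  17  17  17  17
  3   0   0  11  11  11  11  11  17  17  17  17  17
  4   0   0  11  11  11  11  11  17  17  20  20  20
  5   0   0  11  11  11  13  13  17  17  20  20  20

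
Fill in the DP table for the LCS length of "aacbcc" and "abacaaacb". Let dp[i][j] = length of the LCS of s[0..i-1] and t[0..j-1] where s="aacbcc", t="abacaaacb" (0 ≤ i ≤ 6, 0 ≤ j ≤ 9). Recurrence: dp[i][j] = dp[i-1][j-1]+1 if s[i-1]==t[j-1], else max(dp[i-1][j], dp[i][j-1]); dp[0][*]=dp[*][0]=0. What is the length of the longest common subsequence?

4

   ''  a  b  a  c  a  a  a  c  b
''  0  0  0  0  0  0  0  0  0  0
 a  0  1  1  1  1  1  1  1  1  1
 a  0  1  1  2  2  2  2  2  2  2
 c  0  1  1  2  3  3  3  3  3  3
 b  0  1  2  2  3  3  3  3  3  4
 c  0  1  2  2  3  3  3  3  4  4
 c  0  1  2  2  3  3  3  3  4  4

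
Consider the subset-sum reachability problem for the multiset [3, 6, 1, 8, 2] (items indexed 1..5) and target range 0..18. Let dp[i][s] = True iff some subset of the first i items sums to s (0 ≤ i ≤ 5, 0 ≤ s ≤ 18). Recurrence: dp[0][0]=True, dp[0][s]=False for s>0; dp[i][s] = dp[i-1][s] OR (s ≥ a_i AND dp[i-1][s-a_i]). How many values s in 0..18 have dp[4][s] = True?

i\s   0   1   2   3   4   5   6   7   8   9  10  11  12  13  14  15  16  17  18
  0   T   F   F   F   F   F   F   F   F   F   F   F   F   F   F   F   F   F   F
  1   T   F   F   T   F   F   F   F   F   F   F   F   F   F   F   F   F   F   F
  2   T   F   F   T   F   F   T   F   F   T   F   F   F   F   F   F   F   F   F
  3   T   T   F   T   T   F   T   T   F   T   T   F   F   F   F   F   F   F   F
  4   T   T   F   T   T   F   T   T   T   T   T   T   T   F   T   T   F   T   T
  5   T   T   T   T   T   T   T   T   T   T   T   T   T   T   T   T   T   T   T

15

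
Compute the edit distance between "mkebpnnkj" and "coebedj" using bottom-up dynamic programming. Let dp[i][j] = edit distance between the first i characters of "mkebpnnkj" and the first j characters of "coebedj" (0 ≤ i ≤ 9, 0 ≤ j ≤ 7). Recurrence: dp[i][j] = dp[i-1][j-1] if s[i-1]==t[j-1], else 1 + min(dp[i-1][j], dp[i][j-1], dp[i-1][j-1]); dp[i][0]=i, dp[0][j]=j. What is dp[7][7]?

5

   ''  c  o  e  b  e  d  j
''  0  1  2  3  4  5  6  7
 m  1  1  2  3  4  5  6  7
 k  2  2  2  3  4  5  6  7
 e  3  3  3  2  3  4  5  6
 b  4  4  4  3  2  3  4  5
 p  5  5  5  4  3  3  4  5
 n  6  6  6  5  4  4  4  5
 n  7  7  7  6  5  5  5  5
 k  8  8  8  7  6  6  6  6
 j  9  9  9  8  7  7  7  6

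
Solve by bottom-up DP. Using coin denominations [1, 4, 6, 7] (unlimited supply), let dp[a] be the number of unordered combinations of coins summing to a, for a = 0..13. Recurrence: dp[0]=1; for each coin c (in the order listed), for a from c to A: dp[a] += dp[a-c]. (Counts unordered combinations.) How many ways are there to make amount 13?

10

after  coin     0     1     2     3     4     5     6     7     8     9    10    11    12    13
          1     1     1     1     1     1     1     1     1     1     1     1     1     1     1
          4     1     1     1     1     2     2     2     2     3     3     3     3     4     4
          6     1     1     1     1     2     2     3     3     4     4     5     5     7     7
          7     1     1     1     1     2     2     3     4     5     5     6     7     9    10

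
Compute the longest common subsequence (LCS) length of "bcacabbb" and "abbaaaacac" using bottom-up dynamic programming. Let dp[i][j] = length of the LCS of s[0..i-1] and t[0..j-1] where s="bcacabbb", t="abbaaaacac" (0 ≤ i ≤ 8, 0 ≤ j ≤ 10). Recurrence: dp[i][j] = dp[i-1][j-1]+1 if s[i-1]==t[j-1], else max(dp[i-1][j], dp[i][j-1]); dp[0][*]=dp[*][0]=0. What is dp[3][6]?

   ''  a  b  b  a  a  a  a  c  a  c
''  0  0  0  0  0  0  0  0  0  0  0
 b  0  0  1  1  1  1  1  1  1  1  1
 c  0  0  1  1  1  1  1  1  2  2  2
 a  0  1  1  1  2  2  2  2  2  3  3
 c  0  1  1  1  2  2  2  2  3  3  4
 a  0  1  1  1  2  3  3  3  3  4  4
 b  0  1  2  2  2  3  3  3  3  4  4
 b  0  1  2  3  3  3  3  3  3  4  4
 b  0  1  2  3  3  3  3  3  3  4  4

2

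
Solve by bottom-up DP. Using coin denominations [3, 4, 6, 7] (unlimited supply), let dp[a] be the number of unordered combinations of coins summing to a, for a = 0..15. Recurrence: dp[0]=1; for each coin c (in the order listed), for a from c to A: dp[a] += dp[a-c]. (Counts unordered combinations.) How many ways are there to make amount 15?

after  coin     0     1     2     3     4     5     6     7     8     9    10    11    12    13    14    15
          3     1     0     0     1     0     0     1     0     0     1     0     0     1     0     0     1
          4     1     0     0     1     1     0     1     1     1     1     1     1     2     1     1     2
          6     1     0     0     1     1     0     2     1     1     2     2     1     4     2     2     4
          7     1     0     0     1     1     0     2     2     1     2     3     2     4     4     4     5

5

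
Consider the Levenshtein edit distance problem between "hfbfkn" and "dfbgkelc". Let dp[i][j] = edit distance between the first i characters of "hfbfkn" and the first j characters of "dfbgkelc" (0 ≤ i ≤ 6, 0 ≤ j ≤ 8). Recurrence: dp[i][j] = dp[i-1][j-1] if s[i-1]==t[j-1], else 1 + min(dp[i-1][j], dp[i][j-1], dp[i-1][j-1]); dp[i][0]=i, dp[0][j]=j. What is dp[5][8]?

   ''  d  f  b  g  k  e  l  c
''  0  1  2  3  4  5  6  7  8
 h  1  1  2  3  4  5  6  7  8
 f  2  2  1  2  3  4  5  6  7
 b  3  3  2  1  2  3  4  5  6
 f  4  4  3  2  2  3  4  5  6
 k  5  5  4  3  3  2  3  4  5
 n  6  6  5  4  4  3  3  4  5

5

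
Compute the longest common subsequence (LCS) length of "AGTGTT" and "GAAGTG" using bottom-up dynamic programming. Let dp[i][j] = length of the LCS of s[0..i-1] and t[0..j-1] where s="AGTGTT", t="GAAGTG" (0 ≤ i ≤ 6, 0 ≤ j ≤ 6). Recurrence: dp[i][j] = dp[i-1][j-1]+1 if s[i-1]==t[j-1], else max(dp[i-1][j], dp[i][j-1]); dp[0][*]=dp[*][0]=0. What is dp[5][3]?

1

   ''  G  A  A  G  T  G
''  0  0  0  0  0  0  0
 A  0  0  1  1  1  1  1
 G  0  1  1  1  2  2  2
 T  0  1  1  1  2  3  3
 G  0  1  1  1  2  3  4
 T  0  1  1  1  2  3  4
 T  0  1  1  1  2  3  4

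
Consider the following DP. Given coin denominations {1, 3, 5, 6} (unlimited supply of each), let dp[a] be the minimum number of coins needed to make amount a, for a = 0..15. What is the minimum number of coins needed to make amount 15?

 a  0  1  2  3  4  5  6  7  8  9 10 11 12 13 14 15
dp  0  1  2  1  2  1  1  2  2  2  2  2  2  3  3  3

3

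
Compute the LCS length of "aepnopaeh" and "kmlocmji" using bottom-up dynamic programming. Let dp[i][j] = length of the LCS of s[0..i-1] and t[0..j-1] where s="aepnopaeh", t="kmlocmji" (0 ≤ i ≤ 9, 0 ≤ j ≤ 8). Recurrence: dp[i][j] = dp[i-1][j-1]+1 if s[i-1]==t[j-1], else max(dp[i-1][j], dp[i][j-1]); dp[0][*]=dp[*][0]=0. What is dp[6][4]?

1

   ''  k  m  l  o  c  m  j  i
''  0  0  0  0  0  0  0  0  0
 a  0  0  0  0  0  0  0  0  0
 e  0  0  0  0  0  0  0  0  0
 p  0  0  0  0  0  0  0  0  0
 n  0  0  0  0  0  0  0  0  0
 o  0  0  0  0  1  1  1  1  1
 p  0  0  0  0  1  1  1  1  1
 a  0  0  0  0  1  1  1  1  1
 e  0  0  0  0  1  1  1  1  1
 h  0  0  0  0  1  1  1  1  1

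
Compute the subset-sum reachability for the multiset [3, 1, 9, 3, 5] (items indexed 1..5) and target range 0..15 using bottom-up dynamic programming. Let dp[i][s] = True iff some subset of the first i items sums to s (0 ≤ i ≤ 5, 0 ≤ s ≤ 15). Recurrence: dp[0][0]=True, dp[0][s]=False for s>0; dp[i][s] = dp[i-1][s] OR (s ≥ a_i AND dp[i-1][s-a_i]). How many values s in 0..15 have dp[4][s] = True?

i\s   0   1   2   3   4   5   6   7   8   9  10  11  12  13  14  15
  0   T   F   F   F   F   F   F   F   F   F   F   F   F   F   F   F
  1   T   F   F   T   F   F   F   F   F   F   F   F   F   F   F   F
  2   T   T   F   T   T   F   F   F   F   F   F   F   F   F   F   F
  3   T   T   F   T   T   F   F   F   F   T   T   F   T   T   F   F
  4   T   T   F   T   T   F   T   T   F   T   T   F   T   T   F   T
  5   T   T   F   T   T   T   T   T   T   T   T   T   T   T   T   T

11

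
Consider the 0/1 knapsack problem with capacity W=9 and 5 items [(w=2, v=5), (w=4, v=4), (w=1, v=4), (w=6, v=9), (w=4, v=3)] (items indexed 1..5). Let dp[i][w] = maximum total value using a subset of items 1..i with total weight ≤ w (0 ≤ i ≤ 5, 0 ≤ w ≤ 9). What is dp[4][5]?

9

i\w   0   1   2   3   4   5   6   7   8   9
  0   0   0   0   0   0   0   0   0   0   0
  1   0   0   5   5   5   5   5   5   5   5
  2   0   0   5   5   5   5   9   9   9   9
  3   0   4   5   9   9   9   9  13  13  13
  4   0   4   5   9   9   9   9  13  14  18
  5   0   4   5   9   9   9   9  13  14  18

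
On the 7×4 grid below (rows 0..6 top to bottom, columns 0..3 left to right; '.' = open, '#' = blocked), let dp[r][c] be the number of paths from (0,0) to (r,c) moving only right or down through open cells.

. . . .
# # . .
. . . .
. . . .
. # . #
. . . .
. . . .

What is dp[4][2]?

r\c   0   1   2   3
  0   1   1   1   1
  1   0   0   1   2
  2   0   0   1   3
  3   0   0   1   4
  4   0   0   1   0
  5   0   0   1   1
  6   0   0   1   2

1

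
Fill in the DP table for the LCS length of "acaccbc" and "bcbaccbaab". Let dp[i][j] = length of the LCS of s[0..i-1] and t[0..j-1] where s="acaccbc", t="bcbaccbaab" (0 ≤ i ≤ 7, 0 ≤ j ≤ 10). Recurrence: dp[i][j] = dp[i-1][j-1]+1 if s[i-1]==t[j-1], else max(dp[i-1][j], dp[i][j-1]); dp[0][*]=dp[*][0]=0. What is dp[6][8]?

   ''  b  c  b  a  c  c  b  a  a  b
''  0  0  0  0  0  0  0  0  0  0  0
 a  0  0  0  0  1  1  1  1  1  1  1
 c  0  0  1  1  1  2  2  2  2  2  2
 a  0  0  1  1  2  2  2  2  3  3  3
 c  0  0  1  1  2  3  3  3  3  3  3
 c  0  0  1  1  2  3  4  4  4  4  4
 b  0  1  1  2  2  3  4  5  5  5  5
 c  0  1  2  2  2  3  4  5  5  5  5

5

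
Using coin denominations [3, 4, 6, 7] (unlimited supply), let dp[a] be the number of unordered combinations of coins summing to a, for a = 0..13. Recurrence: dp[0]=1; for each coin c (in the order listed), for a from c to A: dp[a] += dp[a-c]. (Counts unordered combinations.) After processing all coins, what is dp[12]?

after  coin     0     1     2     3     4     5     6     7     8     9    10    11    12    13
          3     1     0     0     1     0     0     1     0     0     1     0     0     1     0
          4     1     0     0     1     1     0     1     1     1     1     1     1     2     1
          6     1     0     0     1     1     0     2     1     1     2     2     1     4     2
          7     1     0     0     1     1     0     2     2     1     2     3     2     4     4

4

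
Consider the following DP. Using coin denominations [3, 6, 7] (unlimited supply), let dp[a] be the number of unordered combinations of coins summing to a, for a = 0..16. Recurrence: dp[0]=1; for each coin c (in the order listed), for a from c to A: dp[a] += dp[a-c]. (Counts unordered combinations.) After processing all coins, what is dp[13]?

after  coin     0     1     2     3     4     5     6     7     8     9    10    11    12    13    14    15    16
          3     1     0     0     1     0     0     1     0     0     1     0     0     1     0     0     1     0
          6     1     0     0     1     0     0     2     0     0     2     0     0     3     0     0     3     0
          7     1     0     0     1     0     0     2     1     0     2     1     0     3     2     1     3     2

2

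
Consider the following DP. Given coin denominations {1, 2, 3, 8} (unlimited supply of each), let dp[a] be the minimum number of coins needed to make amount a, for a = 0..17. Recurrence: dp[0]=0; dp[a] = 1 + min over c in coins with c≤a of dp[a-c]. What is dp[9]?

2

 a  0  1  2  3  4  5  6  7  8  9 10 11 12 13 14 15 16 17
dp  0  1  1  1  2  2  2  3  1  2  2  2  3  3  3  4  2  3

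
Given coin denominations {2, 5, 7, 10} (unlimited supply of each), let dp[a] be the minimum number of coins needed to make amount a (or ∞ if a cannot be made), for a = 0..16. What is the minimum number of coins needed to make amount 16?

 a  0  1  2  3  4  5  6  7  8  9 10 11 12 13 14 15 16
dp  0  -  1  -  2  1  3  1  4  2  1  3  2  4  2  2  3
(- denotes ∞ / unreachable)

3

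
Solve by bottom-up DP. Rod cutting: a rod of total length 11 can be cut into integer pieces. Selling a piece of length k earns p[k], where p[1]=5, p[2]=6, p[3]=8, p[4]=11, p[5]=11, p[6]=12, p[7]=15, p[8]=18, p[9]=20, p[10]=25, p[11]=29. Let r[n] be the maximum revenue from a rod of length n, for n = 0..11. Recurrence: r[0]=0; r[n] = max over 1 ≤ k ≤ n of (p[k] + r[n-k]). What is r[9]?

   n    0    1    2    3    4    5    6    7    8    9   10   11
r[n]    0    5   10   15   20   25   30   35   40   45   50   55

45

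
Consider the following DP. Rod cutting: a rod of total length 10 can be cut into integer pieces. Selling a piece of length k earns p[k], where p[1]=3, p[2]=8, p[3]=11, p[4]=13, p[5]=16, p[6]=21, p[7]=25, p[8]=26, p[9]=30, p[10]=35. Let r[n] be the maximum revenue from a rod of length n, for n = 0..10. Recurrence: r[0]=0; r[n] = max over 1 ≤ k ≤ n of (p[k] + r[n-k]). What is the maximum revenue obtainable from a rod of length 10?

   n    0    1    2    3    4    5    6    7    8    9   10
r[n]    0    3    8   11   16   19   24   27   32   35   40

40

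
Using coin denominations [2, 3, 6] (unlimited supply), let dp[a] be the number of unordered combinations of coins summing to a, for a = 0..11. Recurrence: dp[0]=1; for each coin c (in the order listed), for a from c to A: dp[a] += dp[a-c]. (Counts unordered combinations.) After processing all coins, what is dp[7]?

1

after  coin     0     1     2     3     4     5     6     7     8     9    10    11
          2     1     0     1     0     1     0     1     0     1     0     1     0
          3     1     0     1     1     1     1     2     1     2     2     2     2
          6     1     0     1     1     1     1     3     1     3     3     3     3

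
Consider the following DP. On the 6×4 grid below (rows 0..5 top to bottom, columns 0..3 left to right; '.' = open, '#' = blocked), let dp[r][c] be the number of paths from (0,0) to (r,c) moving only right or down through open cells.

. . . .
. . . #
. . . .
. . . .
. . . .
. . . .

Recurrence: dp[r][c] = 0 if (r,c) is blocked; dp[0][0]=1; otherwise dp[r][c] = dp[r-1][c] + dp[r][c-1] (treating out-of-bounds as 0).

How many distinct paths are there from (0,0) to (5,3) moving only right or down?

r\c   0   1   2   3
  0   1   1   1   1
  1   1   2   3   0
  2   1   3   6   6
  3   1   4  10  16
  4   1   5  15  31
  5   1   6  21  52

52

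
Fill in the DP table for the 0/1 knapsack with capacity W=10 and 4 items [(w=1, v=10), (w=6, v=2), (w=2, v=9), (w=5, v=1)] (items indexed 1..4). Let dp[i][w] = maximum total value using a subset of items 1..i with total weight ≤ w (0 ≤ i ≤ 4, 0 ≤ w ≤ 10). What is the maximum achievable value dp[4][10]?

i\w   0   1   2   3   4   5   6   7   8   9  10
  0   0   0   0   0   0   0   0   0   0   0   0
  1   0  10  10  10  10  10  10  10  10  10  10
  2   0  10  10  10  10  10  10  12  12  12  12
  3   0  10  10  19  19  19  19  19  19  21  21
  4   0  10  10  19  19  19  19  19  20  21  21

21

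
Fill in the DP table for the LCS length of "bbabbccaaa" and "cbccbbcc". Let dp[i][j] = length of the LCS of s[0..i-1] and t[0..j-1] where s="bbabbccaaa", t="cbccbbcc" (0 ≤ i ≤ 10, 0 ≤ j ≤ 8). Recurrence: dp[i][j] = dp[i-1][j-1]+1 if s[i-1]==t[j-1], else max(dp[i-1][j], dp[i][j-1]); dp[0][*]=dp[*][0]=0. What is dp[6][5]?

   ''  c  b  c  c  b  b  c  c
''  0  0  0  0  0  0  0  0  0
 b  0  0  1  1  1  1  1  1  1
 b  0  0  1  1  1  2  2  2  2
 a  0  0  1  1  1  2  2  2  2
 b  0  0  1  1  1  2  3  3  3
 b  0  0  1  1  1  2  3  3  3
 c  0  1  1  2  2  2  3  4  4
 c  0  1  1  2  3  3  3  4  5
 a  0  1  1  2  3  3  3  4  5
 a  0  1  1  2  3  3  3  4  5
 a  0  1  1  2  3  3  3  4  5

2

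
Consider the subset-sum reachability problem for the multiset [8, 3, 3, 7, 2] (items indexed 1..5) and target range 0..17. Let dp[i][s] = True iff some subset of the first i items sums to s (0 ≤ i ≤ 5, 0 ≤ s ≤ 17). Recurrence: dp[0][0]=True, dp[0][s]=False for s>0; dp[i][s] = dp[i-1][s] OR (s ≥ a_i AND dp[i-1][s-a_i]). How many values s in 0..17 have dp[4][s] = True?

i\s   0   1   2   3   4   5   6   7   8   9  10  11  12  13  14  15  16  17
  0   T   F   F   F   F   F   F   F   F   F   F   F   F   F   F   F   F   F
  1   T   F   F   F   F   F   F   F   T   F   F   F   F   F   F   F   F   F
  2   T   F   F   T   F   F   F   F   T   F   F   T   F   F   F   F   F   F
  3   T   F   F   T   F   F   T   F   T   F   F   T   F   F   T   F   F   F
  4   T   F   F   T   F   F   T   T   T   F   T   T   F   T   T   T   F   F
  5   T   F   T   T   F   T   T   T   T   T   T   T   T   T   T   T   T   T

10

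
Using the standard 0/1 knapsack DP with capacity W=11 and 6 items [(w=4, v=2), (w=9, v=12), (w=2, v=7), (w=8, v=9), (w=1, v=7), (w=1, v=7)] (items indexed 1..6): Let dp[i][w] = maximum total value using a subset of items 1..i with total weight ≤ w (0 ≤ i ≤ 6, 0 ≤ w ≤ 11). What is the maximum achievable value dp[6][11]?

26

i\w   0   1   2   3   4   5   6   7   8   9  10  11
  0   0   0   0   0   0   0   0   0   0   0   0   0
  1   0   0   0   0   2   2   2   2   2   2   2   2
  2   0   0   0   0   2   2   2   2   2  12  12  12
  3   0   0   7   7   7   7   9   9   9  12  12  19
  4   0   0   7   7   7   7   9   9   9  12  16  19
  5   0   7   7  14  14  14  14  16  16  16  19  23
  6   0   7  14  14  21  21  21  21  23  23  23  26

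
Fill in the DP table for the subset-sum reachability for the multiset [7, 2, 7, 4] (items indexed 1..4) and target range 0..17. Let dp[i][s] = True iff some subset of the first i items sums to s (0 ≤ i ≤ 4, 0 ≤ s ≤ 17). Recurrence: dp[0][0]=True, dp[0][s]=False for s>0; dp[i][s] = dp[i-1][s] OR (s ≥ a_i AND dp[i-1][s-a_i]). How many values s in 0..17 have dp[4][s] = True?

i\s   0   1   2   3   4   5   6   7   8   9  10  11  12  13  14  15  16  17
  0   T   F   F   F   F   F   F   F   F   F   F   F   F   F   F   F   F   F
  1   T   F   F   F   F   F   F   T   F   F   F   F   F   F   F   F   F   F
  2   T   F   T   F   F   F   F   T   F   T   F   F   F   F   F   F   F   F
  3   T   F   T   F   F   F   F   T   F   T   F   F   F   F   T   F   T   F
  4   T   F   T   F   T   F   T   T   F   T   F   T   F   T   T   F   T   F

10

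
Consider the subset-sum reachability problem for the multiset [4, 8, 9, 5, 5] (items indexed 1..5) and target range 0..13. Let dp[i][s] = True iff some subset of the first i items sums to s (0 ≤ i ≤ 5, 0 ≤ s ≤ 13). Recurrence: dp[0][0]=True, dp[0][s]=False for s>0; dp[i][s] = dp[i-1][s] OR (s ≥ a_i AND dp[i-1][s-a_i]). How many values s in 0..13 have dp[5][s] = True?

i\s   0   1   2   3   4   5   6   7   8   9  10  11  12  13
  0   T   F   F   F   F   F   F   F   F   F   F   F   F   F
  1   T   F   F   F   T   F   F   F   F   F   F   F   F   F
  2   T   F   F   F   T   F   F   F   T   F   F   F   T   F
  3   T   F   F   F   T   F   F   F   T   T   F   F   T   T
  4   T   F   F   F   T   T   F   F   T   T   F   F   T   T
  5   T   F   F   F   T   T   F   F   T   T   T   F   T   T

8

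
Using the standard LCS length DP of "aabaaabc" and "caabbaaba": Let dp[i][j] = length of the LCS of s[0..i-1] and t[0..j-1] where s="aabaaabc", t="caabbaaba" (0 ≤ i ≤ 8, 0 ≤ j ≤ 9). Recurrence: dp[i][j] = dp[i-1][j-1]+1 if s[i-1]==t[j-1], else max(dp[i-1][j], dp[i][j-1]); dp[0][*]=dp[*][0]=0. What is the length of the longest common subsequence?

6

   ''  c  a  a  b  b  a  a  b  a
''  0  0  0  0  0  0  0  0  0  0
 a  0  0  1  1  1  1  1  1  1  1
 a  0  0  1  2  2  2  2  2  2  2
 b  0  0  1  2  3  3  3  3  3  3
 a  0  0  1  2  3  3  4  4  4  4
 a  0  0  1  2  3  3  4  5  5  5
 a  0  0  1  2  3  3  4  5  5  6
 b  0  0  1  2  3  4  4  5  6  6
 c  0  1  1  2  3  4  4  5  6  6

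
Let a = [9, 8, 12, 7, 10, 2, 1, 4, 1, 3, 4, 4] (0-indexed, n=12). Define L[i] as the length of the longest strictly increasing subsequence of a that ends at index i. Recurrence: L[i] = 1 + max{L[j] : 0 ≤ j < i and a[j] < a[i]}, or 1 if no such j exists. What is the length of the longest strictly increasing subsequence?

   i    0    1    2    3    4    5    6    7    8    9   10   11
a[i]    9    8   12    7   10    2    1    4    1    3    4    4
L[i]    1    1    2    1    2    1    1    2    1    2    3    3

3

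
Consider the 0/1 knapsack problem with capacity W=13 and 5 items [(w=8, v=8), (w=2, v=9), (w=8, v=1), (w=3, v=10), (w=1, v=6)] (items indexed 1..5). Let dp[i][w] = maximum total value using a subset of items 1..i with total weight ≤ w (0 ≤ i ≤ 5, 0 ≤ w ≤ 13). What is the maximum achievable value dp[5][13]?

27

i\w   0   1   2   3   4   5   6   7   8   9  10  11  12  13
  0   0   0   0   0   0   0   0   0   0   0   0   0   0   0
  1   0   0   0   0   0   0   0   0   8   8   8   8   8   8
  2   0   0   9   9   9   9   9   9   9   9  17  17  17  17
  3   0   0   9   9   9   9   9   9   9   9  17  17  17  17
  4   0   0   9  10  10  19  19  19  19  19  19  19  19  27
  5   0   6   9  15  16  19  25  25  25  25  25  25  25  27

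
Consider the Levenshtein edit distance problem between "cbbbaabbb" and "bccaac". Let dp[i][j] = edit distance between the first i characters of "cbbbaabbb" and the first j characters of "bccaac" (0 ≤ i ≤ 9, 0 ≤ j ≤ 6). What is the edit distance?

   ''  b  c  c  a  a  c
''  0  1  2  3  4  5  6
 c  1  1  1  2  3  4  5
 b  2  1  2  2  3  4  5
 b  3  2  2  3  3  4  5
 b  4  3  3  3  4  4  5
 a  5  4  4  4  3  4  5
 a  6  5  5  5  4  3  4
 b  7  6  6  6  5  4  4
 b  8  7  7  7  6  5  5
 b  9  8  8  8  7  6  6

6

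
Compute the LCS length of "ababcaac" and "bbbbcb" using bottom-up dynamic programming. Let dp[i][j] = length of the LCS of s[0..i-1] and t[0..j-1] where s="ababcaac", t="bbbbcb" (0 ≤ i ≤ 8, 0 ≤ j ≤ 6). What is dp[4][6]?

2

   ''  b  b  b  b  c  b
''  0  0  0  0  0  0  0
 a  0  0  0  0  0  0  0
 b  0  1  1  1  1  1  1
 a  0  1  1  1  1  1  1
 b  0  1  2  2  2  2  2
 c  0  1  2  2  2  3  3
 a  0  1  2  2  2  3  3
 a  0  1  2  2  2  3  3
 c  0  1  2  2  2  3  3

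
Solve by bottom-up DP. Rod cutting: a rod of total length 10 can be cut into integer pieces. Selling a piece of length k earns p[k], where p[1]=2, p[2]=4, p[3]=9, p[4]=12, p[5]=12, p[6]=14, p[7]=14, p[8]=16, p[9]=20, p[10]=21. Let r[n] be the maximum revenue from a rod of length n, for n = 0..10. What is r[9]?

   n    0    1    2    3    4    5    6    7    8    9   10
r[n]    0    2    4    9   12   14   18   21   24   27   30

27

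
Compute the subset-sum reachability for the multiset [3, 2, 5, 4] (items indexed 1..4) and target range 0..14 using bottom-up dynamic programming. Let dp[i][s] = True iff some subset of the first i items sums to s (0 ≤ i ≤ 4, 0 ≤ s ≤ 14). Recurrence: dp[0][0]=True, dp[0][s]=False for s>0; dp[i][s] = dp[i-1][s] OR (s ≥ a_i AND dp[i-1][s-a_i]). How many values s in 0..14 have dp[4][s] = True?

i\s   0   1   2   3   4   5   6   7   8   9  10  11  12  13  14
  0   T   F   F   F   F   F   F   F   F   F   F   F   F   F   F
  1   T   F   F   T   F   F   F   F   F   F   F   F   F   F   F
  2   T   F   T   T   F   T   F   F   F   F   F   F   F   F   F
  3   T   F   T   T   F   T   F   T   T   F   T   F   F   F   F
  4   T   F   T   T   T   T   T   T   T   T   T   T   T   F   T

13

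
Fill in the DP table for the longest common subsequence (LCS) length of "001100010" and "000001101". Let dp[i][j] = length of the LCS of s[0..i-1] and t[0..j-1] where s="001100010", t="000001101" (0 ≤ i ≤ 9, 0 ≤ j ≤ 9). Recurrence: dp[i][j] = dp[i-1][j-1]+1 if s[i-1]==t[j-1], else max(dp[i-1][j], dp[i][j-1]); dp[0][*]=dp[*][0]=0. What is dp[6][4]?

4

   ''  0  0  0  0  0  1  1  0  1
''  0  0  0  0  0  0  0  0  0  0
 0  0  1  1  1  1  1  1  1  1  1
 0  0  1  2  2  2  2  2  2  2  2
 1  0  1  2  2  2  2  3  3  3  3
 1  0  1  2  2  2  2  3  4  4  4
 0  0  1  2  3  3  3  3  4  5  5
 0  0  1  2  3  4  4  4  4  5  5
 0  0  1  2  3  4  5  5  5  5  5
 1  0  1  2  3  4  5  6  6  6  6
 0  0  1  2  3  4  5  6  6  7  7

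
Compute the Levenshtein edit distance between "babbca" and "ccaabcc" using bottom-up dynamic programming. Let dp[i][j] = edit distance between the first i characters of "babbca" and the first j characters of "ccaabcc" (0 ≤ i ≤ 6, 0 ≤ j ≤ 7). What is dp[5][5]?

   ''  c  c  a  a  b  c  c
''  0  1  2  3  4  5  6  7
 b  1  1  2  3  4  4  5  6
 a  2  2  2  2  3  4  5  6
 b  3  3  3  3  3  3  4  5
 b  4  4  4  4  4  3  4  5
 c  5  4  4  5  5  4  3  4
 a  6  5  5  4  5  5  4  4

4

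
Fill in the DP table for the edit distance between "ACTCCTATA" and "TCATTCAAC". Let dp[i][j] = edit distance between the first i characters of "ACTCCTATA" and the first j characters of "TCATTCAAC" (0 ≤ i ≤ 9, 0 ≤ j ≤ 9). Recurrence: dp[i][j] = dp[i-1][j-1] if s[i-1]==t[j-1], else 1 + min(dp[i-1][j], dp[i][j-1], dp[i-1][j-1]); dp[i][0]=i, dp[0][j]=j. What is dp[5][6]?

   ''  T  C  A  T  T  C  A  A  C
''  0  1  2  3  4  5  6  7  8  9
 A  1  1  2  2  3  4  5  6  7  8
 C  2  2  1  2  3  4  4  5  6  7
 T  3  2  2  2  2  3  4  5  6  7
 C  4  3  2  3  3  3  3  4  5  6
 C  5  4  3  3  4  4  3  4  5  5
 T  6  5  4  4  3  4  4  4  5  6
 A  7  6  5  4  4  4  5  4  4  5
 T  8  7  6  5  4  4  5  5  5  5
 A  9  8  7  6  5  5  5  5  5  6

3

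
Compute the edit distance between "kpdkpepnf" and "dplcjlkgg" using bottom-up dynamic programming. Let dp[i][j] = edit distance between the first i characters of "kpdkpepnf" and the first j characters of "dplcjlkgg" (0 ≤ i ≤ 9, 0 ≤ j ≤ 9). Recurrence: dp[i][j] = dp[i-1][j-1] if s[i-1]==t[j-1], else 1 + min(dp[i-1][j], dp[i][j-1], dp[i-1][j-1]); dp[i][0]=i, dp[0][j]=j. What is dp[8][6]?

   ''  d  p  l  c  j  l  k  g  g
''  0  1  2  3  4  5  6  7  8  9
 k  1  1  2  3  4  5  6  6  7  8
 p  2  2  1  2  3  4  5  6  7  8
 d  3  2  2  2  3  4  5  6  7  8
 k  4  3  3  3  3  4  5  5  6  7
 p  5  4  3  4  4  4  5  6  6  7
 e  6  5  4  4  5  5  5  6  7  7
 p  7  6  5  5  5  6  6  6  7  8
 n  8  7  6  6  6  6  7  7  7  8
 f  9  8  7  7  7  7  7  8  8  8

7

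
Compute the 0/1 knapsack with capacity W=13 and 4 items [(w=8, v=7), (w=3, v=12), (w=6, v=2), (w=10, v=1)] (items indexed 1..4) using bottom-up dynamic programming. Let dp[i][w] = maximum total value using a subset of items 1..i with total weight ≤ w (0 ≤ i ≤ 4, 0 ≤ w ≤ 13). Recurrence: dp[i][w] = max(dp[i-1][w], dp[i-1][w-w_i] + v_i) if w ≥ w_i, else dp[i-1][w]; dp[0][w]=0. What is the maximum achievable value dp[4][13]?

i\w   0   1   2   3   4   5   6   7   8   9  10  11  12  13
  0   0   0   0   0   0   0   0   0   0   0   0   0   0   0
  1   0   0   0   0   0   0   0   0   7   7   7   7   7   7
  2   0   0   0  12  12  12  12  12  12  12  12  19  19  19
  3   0   0   0  12  12  12  12  12  12  14  14  19  19  19
  4   0   0   0  12  12  12  12  12  12  14  14  19  19  19

19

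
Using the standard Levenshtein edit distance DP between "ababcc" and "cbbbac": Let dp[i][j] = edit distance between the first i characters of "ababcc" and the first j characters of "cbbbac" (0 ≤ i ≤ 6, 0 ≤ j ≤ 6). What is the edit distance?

   ''  c  b  b  b  a  c
''  0  1  2  3  4  5  6
 a  1  1  2  3  4  4  5
 b  2  2  1  2  3  4  5
 a  3  3  2  2  3  3  4
 b  4  4  3  2  2  3  4
 c  5  4  4  3  3  3  3
 c  6  5  5  4  4  4  3

3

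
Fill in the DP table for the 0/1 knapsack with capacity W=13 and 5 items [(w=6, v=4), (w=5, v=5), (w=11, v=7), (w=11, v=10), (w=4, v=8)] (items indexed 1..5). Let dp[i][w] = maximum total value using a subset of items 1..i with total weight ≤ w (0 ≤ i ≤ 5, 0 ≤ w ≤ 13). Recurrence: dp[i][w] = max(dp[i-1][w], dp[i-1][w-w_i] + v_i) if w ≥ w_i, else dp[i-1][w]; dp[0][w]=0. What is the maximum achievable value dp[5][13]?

13

i\w   0   1   2   3   4   5   6   7   8   9  10  11  12  13
  0   0   0   0   0   0   0   0   0   0   0   0   0   0   0
  1   0   0   0   0   0   0   4   4   4   4   4   4   4   4
  2   0   0   0   0   0   5   5   5   5   5   5   9   9   9
  3   0   0   0   0   0   5   5   5   5   5   5   9   9   9
  4   0   0   0   0   0   5   5   5   5   5   5  10  10  10
  5   0   0   0   0   8   8   8   8   8  13  13  13  13  13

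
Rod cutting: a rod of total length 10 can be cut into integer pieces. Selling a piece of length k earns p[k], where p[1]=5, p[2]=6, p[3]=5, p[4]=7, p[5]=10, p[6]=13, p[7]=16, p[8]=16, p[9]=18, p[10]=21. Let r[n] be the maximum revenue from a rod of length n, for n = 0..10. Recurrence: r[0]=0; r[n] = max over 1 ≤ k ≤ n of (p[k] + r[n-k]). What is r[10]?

   n    0    1    2    3    4    5    6    7    8    9   10
r[n]    0    5   10   15   20   25   30   35   40   45   50

50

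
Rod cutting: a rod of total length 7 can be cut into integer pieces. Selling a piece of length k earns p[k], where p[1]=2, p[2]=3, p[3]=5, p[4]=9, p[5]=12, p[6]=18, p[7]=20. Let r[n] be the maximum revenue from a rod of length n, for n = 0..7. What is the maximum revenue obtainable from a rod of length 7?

20

   n    0    1    2    3    4    5    6    7
r[n]    0    2    4    6    9   12   18   20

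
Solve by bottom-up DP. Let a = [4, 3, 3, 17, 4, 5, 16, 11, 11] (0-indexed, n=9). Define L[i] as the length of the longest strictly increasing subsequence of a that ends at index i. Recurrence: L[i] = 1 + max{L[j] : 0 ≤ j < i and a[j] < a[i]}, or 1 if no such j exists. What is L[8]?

4

   i    0    1    2    3    4    5    6    7    8
a[i]    4    3    3   17    4    5   16   11   11
L[i]    1    1    1    2    2    3    4    4    4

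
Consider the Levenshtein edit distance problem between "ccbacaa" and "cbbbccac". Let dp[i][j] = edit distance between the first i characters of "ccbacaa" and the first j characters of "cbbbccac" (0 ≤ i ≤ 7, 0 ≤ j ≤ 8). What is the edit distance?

4

   ''  c  b  b  b  c  c  a  c
''  0  1  2  3  4  5  6  7  8
 c  1  0  1  2  3  4  5  6  7
 c  2  1  1  2  3  3  4  5  6
 b  3  2  1  1  2  3  4  5  6
 a  4  3  2  2  2  3  4  4  5
 c  5  4  3  3  3  2  3  4  4
 a  6  5  4  4  4  3  3  3  4
 a  7  6  5  5  5  4  4  3  4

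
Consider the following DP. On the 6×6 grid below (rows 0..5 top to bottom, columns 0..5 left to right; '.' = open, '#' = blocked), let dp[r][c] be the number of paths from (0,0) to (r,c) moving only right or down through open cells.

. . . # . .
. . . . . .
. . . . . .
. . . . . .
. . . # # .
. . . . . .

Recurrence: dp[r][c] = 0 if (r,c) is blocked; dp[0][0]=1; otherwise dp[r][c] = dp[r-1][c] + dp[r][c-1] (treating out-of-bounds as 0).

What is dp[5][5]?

r\c   0   1   2   3   4   5
  0   1   1   1   0   0   0
  1   1   2   3   3   3   3
  2   1   3   6   9  12  15
  3   1   4  10  19  31  46
  4   1   5  15   0   0  46
  5   1   6  21  21  21  67

67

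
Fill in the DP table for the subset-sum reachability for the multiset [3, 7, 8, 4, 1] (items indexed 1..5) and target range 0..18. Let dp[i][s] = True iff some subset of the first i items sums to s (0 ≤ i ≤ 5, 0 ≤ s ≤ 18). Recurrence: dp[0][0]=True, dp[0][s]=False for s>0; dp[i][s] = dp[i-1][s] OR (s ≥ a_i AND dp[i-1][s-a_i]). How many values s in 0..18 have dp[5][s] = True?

i\s   0   1   2   3   4   5   6   7   8   9  10  11  12  13  14  15  16  17  18
  0   T   F   F   F   F   F   F   F   F   F   F   F   F   F   F   F   F   F   F
  1   T   F   F   T   F   F   F   F   F   F   F   F   F   F   F   F   F   F   F
  2   T   F   F   T   F   F   F   T   F   F   T   F   F   F   F   F   F   F   F
  3   T   F   F   T   F   F   F   T   T   F   T   T   F   F   F   T   F   F   T
  4   T   F   F   T   T   F   F   T   T   F   T   T   T   F   T   T   F   F   T
  5   T   T   F   T   T   T   F   T   T   T   T   T   T   T   T   T   T   F   T

16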